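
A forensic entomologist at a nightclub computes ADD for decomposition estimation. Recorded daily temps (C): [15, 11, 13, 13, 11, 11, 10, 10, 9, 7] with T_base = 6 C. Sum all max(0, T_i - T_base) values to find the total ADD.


Computing ADD day by day:
Day 1: max(0, 15 - 6) = 9
Day 2: max(0, 11 - 6) = 5
Day 3: max(0, 13 - 6) = 7
Day 4: max(0, 13 - 6) = 7
Day 5: max(0, 11 - 6) = 5
Day 6: max(0, 11 - 6) = 5
Day 7: max(0, 10 - 6) = 4
Day 8: max(0, 10 - 6) = 4
Day 9: max(0, 9 - 6) = 3
Day 10: max(0, 7 - 6) = 1
Total ADD = 50

50


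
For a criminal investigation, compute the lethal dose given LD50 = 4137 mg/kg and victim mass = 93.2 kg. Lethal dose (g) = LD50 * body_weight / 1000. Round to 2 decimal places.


Lethal dose calculation:
Lethal dose = LD50 * body_weight / 1000
= 4137 * 93.2 / 1000
= 385568.4 / 1000
= 385.57 g

385.57


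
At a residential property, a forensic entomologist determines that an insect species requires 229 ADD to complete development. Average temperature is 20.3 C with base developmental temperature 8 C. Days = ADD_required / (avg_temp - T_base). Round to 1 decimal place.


Insect development time:
Effective temperature = avg_temp - T_base = 20.3 - 8 = 12.3 C
Days = ADD / effective_temp = 229 / 12.3 = 18.6 days

18.6


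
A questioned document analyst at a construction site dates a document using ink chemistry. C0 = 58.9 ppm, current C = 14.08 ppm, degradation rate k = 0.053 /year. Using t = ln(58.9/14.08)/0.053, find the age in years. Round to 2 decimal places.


Document age estimation:
C0/C = 58.9 / 14.08 = 4.183239
ln(C0/C) = 1.431086
t = 1.431086 / 0.053 = 27.00 years

27.00


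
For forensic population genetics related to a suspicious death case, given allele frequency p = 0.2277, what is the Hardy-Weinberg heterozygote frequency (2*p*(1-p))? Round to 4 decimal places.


Hardy-Weinberg heterozygote frequency:
q = 1 - p = 1 - 0.2277 = 0.7723
2pq = 2 * 0.2277 * 0.7723 = 0.3517

0.3517


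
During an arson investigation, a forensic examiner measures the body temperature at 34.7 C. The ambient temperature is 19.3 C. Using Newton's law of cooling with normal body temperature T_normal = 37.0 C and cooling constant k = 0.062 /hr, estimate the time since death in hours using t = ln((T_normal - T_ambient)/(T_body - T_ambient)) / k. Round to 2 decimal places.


Using Newton's law of cooling:
t = ln((T_normal - T_ambient) / (T_body - T_ambient)) / k
T_normal - T_ambient = 17.7
T_body - T_ambient = 15.4
Ratio = 1.149351
ln(ratio) = 0.139197
t = 0.139197 / 0.062 = 2.25 hours

2.25


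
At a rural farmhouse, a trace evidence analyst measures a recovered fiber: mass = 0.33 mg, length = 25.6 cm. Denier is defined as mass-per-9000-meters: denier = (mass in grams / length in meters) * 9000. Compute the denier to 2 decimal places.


Denier calculation:
Mass in grams = 0.33 mg / 1000 = 0.00033 g
Length in meters = 25.6 cm / 100 = 0.256 m
Linear density = mass / length = 0.00033 / 0.256 = 0.00128906 g/m
Denier = (g/m) * 9000 = 0.00128906 * 9000 = 11.60

11.60


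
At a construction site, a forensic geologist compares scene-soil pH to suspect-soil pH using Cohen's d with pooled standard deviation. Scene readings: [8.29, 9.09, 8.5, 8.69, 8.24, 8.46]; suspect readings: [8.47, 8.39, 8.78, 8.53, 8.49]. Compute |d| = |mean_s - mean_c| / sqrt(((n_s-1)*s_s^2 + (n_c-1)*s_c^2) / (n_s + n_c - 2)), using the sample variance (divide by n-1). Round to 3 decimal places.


Pooled-variance Cohen's d for soil pH comparison:
Scene mean = 51.27 / 6 = 8.545
Suspect mean = 42.66 / 5 = 8.532
Scene sample variance s_s^2 = 0.09707
Suspect sample variance s_c^2 = 0.02182
Pooled variance = ((n_s-1)*s_s^2 + (n_c-1)*s_c^2) / (n_s + n_c - 2) = 0.063626
Pooled SD = sqrt(0.063626) = 0.252242
Mean difference = 0.013
|d| = |0.013| / 0.252242 = 0.052

0.052


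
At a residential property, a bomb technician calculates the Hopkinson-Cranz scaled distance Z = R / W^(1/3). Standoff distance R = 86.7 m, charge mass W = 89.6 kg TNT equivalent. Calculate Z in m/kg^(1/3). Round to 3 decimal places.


Scaled distance calculation:
W^(1/3) = 89.6^(1/3) = 4.474756
Z = R / W^(1/3) = 86.7 / 4.474756
Z = 19.375 m/kg^(1/3)

19.375


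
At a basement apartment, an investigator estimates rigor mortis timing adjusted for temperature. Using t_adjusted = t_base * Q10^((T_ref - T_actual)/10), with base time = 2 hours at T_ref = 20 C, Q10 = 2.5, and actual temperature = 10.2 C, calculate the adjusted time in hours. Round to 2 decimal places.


Rigor mortis time adjustment:
Exponent = (T_ref - T_actual) / 10 = (20 - 10.2) / 10 = 0.98
Q10 factor = 2.5^0.98 = 2.4546
t_adjusted = 2 * 2.4546 = 4.91 hours

4.91


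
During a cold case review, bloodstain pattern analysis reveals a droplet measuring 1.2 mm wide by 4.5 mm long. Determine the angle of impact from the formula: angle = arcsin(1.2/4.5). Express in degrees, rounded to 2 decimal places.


Blood spatter impact angle calculation:
width / length = 1.2 / 4.5 = 0.266667
angle = arcsin(0.266667)
angle = 15.47 degrees

15.47


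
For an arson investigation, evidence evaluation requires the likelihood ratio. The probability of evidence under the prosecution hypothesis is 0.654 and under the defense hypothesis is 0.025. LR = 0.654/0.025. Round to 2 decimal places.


Likelihood ratio calculation:
LR = P(E|Hp) / P(E|Hd)
LR = 0.654 / 0.025
LR = 26.16

26.16


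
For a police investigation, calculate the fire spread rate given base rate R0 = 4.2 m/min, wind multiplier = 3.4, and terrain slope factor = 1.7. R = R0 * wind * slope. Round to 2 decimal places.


Fire spread rate calculation:
R = R0 * wind_factor * slope_factor
= 4.2 * 3.4 * 1.7
= 14.28 * 1.7
= 24.28 m/min

24.28


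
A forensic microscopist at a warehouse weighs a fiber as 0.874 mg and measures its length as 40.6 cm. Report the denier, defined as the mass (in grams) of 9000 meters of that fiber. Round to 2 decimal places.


Denier calculation:
Mass in grams = 0.874 mg / 1000 = 0.000874 g
Length in meters = 40.6 cm / 100 = 0.406 m
Linear density = mass / length = 0.000874 / 0.406 = 0.00215271 g/m
Denier = (g/m) * 9000 = 0.00215271 * 9000 = 19.37

19.37


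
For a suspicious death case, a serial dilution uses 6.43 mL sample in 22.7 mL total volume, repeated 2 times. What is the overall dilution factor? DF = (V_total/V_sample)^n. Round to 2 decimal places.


Dilution factor calculation:
Single dilution = V_total / V_sample = 22.7 / 6.43 ≈ 3.530327
Number of dilutions = 2
Total DF = (22.7 / 6.43)^2 (full precision, rounded at the end) = 12.46

12.46


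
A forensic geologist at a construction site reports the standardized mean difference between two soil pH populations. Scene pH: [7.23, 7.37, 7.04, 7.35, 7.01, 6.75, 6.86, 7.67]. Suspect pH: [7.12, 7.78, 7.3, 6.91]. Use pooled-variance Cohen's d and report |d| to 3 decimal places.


Pooled-variance Cohen's d for soil pH comparison:
Scene mean = 57.28 / 8 = 7.16
Suspect mean = 29.11 / 4 = 7.2775
Scene sample variance s_s^2 = 0.091457
Suspect sample variance s_c^2 = 0.137625
Pooled variance = ((n_s-1)*s_s^2 + (n_c-1)*s_c^2) / (n_s + n_c - 2) = 0.105307
Pooled SD = sqrt(0.105307) = 0.32451
Mean difference = -0.1175
|d| = |-0.1175| / 0.32451 = 0.362

0.362


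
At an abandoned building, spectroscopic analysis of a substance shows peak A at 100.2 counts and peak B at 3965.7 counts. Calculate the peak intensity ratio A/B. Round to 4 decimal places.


Spectral peak ratio:
Peak A = 100.2 counts
Peak B = 3965.7 counts
Ratio = 100.2 / 3965.7 = 0.0253

0.0253


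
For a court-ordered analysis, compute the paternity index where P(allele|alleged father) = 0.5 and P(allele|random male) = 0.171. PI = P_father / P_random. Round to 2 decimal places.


Paternity Index calculation:
PI = P(allele|father) / P(allele|random)
PI = 0.5 / 0.171
PI = 2.92

2.92


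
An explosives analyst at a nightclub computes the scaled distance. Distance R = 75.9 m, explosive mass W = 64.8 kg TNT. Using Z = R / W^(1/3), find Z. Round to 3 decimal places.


Scaled distance calculation:
W^(1/3) = 64.8^(1/3) = 4.016598
Z = R / W^(1/3) = 75.9 / 4.016598
Z = 18.897 m/kg^(1/3)

18.897


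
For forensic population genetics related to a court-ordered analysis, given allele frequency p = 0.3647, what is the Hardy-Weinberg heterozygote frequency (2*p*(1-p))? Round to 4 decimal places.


Hardy-Weinberg heterozygote frequency:
q = 1 - p = 1 - 0.3647 = 0.6353
2pq = 2 * 0.3647 * 0.6353 = 0.4634

0.4634


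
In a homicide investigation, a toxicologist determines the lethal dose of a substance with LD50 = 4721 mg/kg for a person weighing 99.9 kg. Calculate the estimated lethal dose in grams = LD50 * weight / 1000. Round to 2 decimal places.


Lethal dose calculation:
Lethal dose = LD50 * body_weight / 1000
= 4721 * 99.9 / 1000
= 471627.9 / 1000
= 471.63 g

471.63


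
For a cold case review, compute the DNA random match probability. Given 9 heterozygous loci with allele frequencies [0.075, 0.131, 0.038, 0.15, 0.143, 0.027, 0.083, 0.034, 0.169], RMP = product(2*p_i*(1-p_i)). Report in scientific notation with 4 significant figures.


Computing RMP for 9 loci:
Locus 1: 2 * 0.075 * 0.925 = 0.13875
Locus 2: 2 * 0.131 * 0.869 = 0.227678
Locus 3: 2 * 0.038 * 0.962 = 0.073112
Locus 4: 2 * 0.15 * 0.85 = 0.255
Locus 5: 2 * 0.143 * 0.857 = 0.245102
Locus 6: 2 * 0.027 * 0.973 = 0.052542
Locus 7: 2 * 0.083 * 0.917 = 0.152222
Locus 8: 2 * 0.034 * 0.966 = 0.065688
Locus 9: 2 * 0.169 * 0.831 = 0.280878
RMP = 2.130e-08

2.130e-08


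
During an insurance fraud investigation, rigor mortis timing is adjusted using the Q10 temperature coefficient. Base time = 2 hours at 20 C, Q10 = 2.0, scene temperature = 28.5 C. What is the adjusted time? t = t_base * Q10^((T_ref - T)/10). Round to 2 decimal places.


Rigor mortis time adjustment:
Exponent = (T_ref - T_actual) / 10 = (20 - 28.5) / 10 = -0.85
Q10 factor = 2.0^-0.85 = 0.55478
t_adjusted = 2 * 0.55478 = 1.11 hours

1.11


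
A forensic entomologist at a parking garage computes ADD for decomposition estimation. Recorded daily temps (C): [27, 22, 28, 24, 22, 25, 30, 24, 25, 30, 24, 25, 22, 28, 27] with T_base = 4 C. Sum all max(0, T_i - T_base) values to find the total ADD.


Computing ADD day by day:
Day 1: max(0, 27 - 4) = 23
Day 2: max(0, 22 - 4) = 18
Day 3: max(0, 28 - 4) = 24
Day 4: max(0, 24 - 4) = 20
Day 5: max(0, 22 - 4) = 18
Day 6: max(0, 25 - 4) = 21
Day 7: max(0, 30 - 4) = 26
Day 8: max(0, 24 - 4) = 20
Day 9: max(0, 25 - 4) = 21
Day 10: max(0, 30 - 4) = 26
Day 11: max(0, 24 - 4) = 20
Day 12: max(0, 25 - 4) = 21
Day 13: max(0, 22 - 4) = 18
Day 14: max(0, 28 - 4) = 24
Day 15: max(0, 27 - 4) = 23
Total ADD = 323

323


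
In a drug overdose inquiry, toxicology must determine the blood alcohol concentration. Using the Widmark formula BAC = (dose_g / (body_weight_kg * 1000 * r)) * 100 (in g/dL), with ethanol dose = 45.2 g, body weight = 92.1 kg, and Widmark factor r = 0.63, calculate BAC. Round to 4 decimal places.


Applying the Widmark formula:
BAC = (dose_g / (body_wt * 1000 * r)) * 100
Denominator = 92.1 * 1000 * 0.63 = 58023
BAC = (45.2 / 58023) * 100
BAC = 0.0779 g/dL

0.0779


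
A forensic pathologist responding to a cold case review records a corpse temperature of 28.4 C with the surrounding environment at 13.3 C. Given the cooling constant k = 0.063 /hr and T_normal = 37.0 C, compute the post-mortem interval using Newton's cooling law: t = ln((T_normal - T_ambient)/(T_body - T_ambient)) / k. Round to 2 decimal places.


Using Newton's law of cooling:
t = ln((T_normal - T_ambient) / (T_body - T_ambient)) / k
T_normal - T_ambient = 23.7
T_body - T_ambient = 15.1
Ratio = 1.569536
ln(ratio) = 0.45078
t = 0.45078 / 0.063 = 7.16 hours

7.16


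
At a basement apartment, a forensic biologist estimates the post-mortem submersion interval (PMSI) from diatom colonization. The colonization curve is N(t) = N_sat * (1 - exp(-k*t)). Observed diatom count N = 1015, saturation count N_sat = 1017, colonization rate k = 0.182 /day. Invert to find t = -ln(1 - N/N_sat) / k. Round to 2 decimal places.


PMSI from diatom colonization curve:
N / N_sat = 1015 / 1017 = 0.998033
1 - N/N_sat = 0.001967
ln(1 - N/N_sat) = -6.231246
t = -ln(1 - N/N_sat) / k = -(-6.231246) / 0.182 = 34.24 days

34.24


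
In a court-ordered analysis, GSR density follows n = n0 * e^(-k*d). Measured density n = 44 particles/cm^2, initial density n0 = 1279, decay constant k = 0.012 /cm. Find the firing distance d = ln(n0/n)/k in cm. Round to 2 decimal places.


GSR distance calculation:
n0/n = 1279 / 44 = 29.068182
ln(n0/n) = 3.369644
d = 3.369644 / 0.012 = 280.80 cm

280.80


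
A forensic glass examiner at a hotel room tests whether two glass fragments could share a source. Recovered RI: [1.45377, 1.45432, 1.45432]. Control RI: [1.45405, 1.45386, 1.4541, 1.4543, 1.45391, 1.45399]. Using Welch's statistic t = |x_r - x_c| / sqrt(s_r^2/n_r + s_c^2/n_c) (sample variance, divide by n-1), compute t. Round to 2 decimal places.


Welch's t-criterion for glass RI comparison:
Recovered mean = sum / n_r = 4.36241 / 3 = 1.4541367
Control mean = sum / n_c = 8.72421 / 6 = 1.454035
Recovered sample variance s_r^2 = 1.00833e-07
Control sample variance s_c^2 = 2.459e-08
Welch SE (unpooled) = sqrt(s_r^2/n_r + s_c^2/n_c) = sqrt(3.36111e-08 + 4.09833e-09) = sqrt(3.77094e-08) = 0.000194189
|mean_r - mean_c| = 0.000101667
t = 0.000101667 / 0.000194189 = 0.52

0.52


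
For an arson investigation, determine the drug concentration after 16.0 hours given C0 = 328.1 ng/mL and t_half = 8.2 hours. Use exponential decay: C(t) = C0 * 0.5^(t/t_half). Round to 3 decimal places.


Drug concentration decay:
Number of half-lives = t / t_half = 16.0 / 8.2 = 1.95122
Decay factor = 0.5^1.95122 = 0.25859746
C(t) = 328.1 * 0.25859746 = 84.846 ng/mL

84.846


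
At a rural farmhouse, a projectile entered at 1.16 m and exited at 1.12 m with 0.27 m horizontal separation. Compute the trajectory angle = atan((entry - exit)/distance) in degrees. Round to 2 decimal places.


Bullet trajectory angle:
Height difference = 1.16 - 1.12 = 0.04 m
angle = atan(0.04 / 0.27)
angle = atan(0.148148)
angle = 8.43 degrees

8.43


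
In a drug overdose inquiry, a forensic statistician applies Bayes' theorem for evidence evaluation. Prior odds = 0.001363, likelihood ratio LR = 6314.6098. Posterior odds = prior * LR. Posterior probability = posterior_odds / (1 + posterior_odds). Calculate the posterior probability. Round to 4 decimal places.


Bayesian evidence evaluation:
Posterior odds = prior_odds * LR = 0.001363 * 6314.6098 = 8.606813
Posterior probability = posterior_odds / (1 + posterior_odds)
= 8.606813 / (1 + 8.606813)
= 8.606813 / 9.606813
= 0.8959

0.8959


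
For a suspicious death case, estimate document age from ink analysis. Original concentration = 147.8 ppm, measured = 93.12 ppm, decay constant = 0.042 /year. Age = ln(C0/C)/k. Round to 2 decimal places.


Document age estimation:
C0/C = 147.8 / 93.12 = 1.587199
ln(C0/C) = 0.461971
t = 0.461971 / 0.042 = 11.00 years

11.00


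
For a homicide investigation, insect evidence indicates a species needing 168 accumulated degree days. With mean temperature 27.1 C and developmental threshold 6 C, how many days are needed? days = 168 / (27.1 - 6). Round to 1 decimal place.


Insect development time:
Effective temperature = avg_temp - T_base = 27.1 - 6 = 21.1 C
Days = ADD / effective_temp = 168 / 21.1 = 8.0 days

8.0


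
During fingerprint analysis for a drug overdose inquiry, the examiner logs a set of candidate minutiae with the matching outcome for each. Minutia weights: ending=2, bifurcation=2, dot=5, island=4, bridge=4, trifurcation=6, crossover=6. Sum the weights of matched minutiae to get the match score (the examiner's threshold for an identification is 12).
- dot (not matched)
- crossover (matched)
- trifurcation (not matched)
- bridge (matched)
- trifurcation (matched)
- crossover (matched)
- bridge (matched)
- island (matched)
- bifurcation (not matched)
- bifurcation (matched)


Weighted minutiae match score:
  dot: not matched, +0
  crossover: matched, +6 (running total 6)
  trifurcation: not matched, +0
  bridge: matched, +4 (running total 10)
  trifurcation: matched, +6 (running total 16)
  crossover: matched, +6 (running total 22)
  bridge: matched, +4 (running total 26)
  island: matched, +4 (running total 30)
  bifurcation: not matched, +0
  bifurcation: matched, +2 (running total 32)
Total score = 32
Threshold = 12; verdict = identification

32


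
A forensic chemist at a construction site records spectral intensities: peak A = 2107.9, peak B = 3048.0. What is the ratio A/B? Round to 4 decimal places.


Spectral peak ratio:
Peak A = 2107.9 counts
Peak B = 3048.0 counts
Ratio = 2107.9 / 3048.0 = 0.6916

0.6916


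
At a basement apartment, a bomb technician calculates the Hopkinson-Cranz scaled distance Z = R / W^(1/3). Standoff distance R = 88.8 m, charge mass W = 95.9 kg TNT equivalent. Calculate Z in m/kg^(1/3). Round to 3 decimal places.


Scaled distance calculation:
W^(1/3) = 95.9^(1/3) = 4.577267
Z = R / W^(1/3) = 88.8 / 4.577267
Z = 19.400 m/kg^(1/3)

19.400


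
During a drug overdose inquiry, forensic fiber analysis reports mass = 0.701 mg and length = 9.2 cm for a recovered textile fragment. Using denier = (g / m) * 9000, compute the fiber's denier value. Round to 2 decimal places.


Denier calculation:
Mass in grams = 0.701 mg / 1000 = 0.000701 g
Length in meters = 9.2 cm / 100 = 0.092 m
Linear density = mass / length = 0.000701 / 0.092 = 0.00761957 g/m
Denier = (g/m) * 9000 = 0.00761957 * 9000 = 68.58

68.58


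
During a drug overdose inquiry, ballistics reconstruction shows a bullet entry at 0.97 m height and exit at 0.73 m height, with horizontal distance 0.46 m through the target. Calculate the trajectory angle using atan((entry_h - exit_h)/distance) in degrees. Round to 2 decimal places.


Bullet trajectory angle:
Height difference = 0.97 - 0.73 = 0.24 m
angle = atan(0.24 / 0.46)
angle = atan(0.521739)
angle = 27.55 degrees

27.55


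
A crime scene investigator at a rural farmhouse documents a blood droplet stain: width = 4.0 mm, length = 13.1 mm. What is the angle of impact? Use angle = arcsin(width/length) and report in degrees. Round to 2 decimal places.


Blood spatter impact angle calculation:
width / length = 4.0 / 13.1 = 0.305344
angle = arcsin(0.305344)
angle = 17.78 degrees

17.78


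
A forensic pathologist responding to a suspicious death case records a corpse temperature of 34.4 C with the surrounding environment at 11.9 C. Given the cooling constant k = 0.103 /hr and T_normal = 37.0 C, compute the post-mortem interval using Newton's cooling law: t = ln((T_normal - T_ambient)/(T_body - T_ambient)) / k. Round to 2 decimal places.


Using Newton's law of cooling:
t = ln((T_normal - T_ambient) / (T_body - T_ambient)) / k
T_normal - T_ambient = 25.1
T_body - T_ambient = 22.5
Ratio = 1.115556
ln(ratio) = 0.109353
t = 0.109353 / 0.103 = 1.06 hours

1.06


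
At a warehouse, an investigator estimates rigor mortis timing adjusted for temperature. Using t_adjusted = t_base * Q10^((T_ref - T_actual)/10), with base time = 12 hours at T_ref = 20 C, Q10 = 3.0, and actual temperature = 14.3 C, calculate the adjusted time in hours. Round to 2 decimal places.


Rigor mortis time adjustment:
Exponent = (T_ref - T_actual) / 10 = (20 - 14.3) / 10 = 0.57
Q10 factor = 3.0^0.57 = 1.87051
t_adjusted = 12 * 1.87051 = 22.45 hours

22.45


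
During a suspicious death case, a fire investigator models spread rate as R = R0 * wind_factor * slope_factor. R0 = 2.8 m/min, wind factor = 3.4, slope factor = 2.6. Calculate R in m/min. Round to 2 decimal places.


Fire spread rate calculation:
R = R0 * wind_factor * slope_factor
= 2.8 * 3.4 * 2.6
= 9.52 * 2.6
= 24.75 m/min

24.75


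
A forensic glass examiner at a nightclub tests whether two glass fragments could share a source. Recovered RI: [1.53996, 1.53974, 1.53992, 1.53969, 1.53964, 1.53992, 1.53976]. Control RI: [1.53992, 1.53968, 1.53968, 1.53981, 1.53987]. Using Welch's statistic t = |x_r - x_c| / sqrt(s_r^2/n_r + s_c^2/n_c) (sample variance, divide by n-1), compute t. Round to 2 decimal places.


Welch's t-criterion for glass RI comparison:
Recovered mean = sum / n_r = 10.77863 / 7 = 1.5398043
Control mean = sum / n_c = 7.69896 / 5 = 1.539792
Recovered sample variance s_r^2 = 1.61952e-08
Control sample variance s_c^2 = 1.197e-08
Welch SE (unpooled) = sqrt(s_r^2/n_r + s_c^2/n_c) = sqrt(2.31361e-09 + 2.394e-09) = sqrt(4.70761e-09) = 6.8612e-05
|mean_r - mean_c| = 1.22857e-05
t = 1.22857e-05 / 6.8612e-05 = 0.18

0.18


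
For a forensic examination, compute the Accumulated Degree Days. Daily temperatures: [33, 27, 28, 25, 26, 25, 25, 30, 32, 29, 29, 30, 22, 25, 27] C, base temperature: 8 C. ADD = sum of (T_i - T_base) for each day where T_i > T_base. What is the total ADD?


Computing ADD day by day:
Day 1: max(0, 33 - 8) = 25
Day 2: max(0, 27 - 8) = 19
Day 3: max(0, 28 - 8) = 20
Day 4: max(0, 25 - 8) = 17
Day 5: max(0, 26 - 8) = 18
Day 6: max(0, 25 - 8) = 17
Day 7: max(0, 25 - 8) = 17
Day 8: max(0, 30 - 8) = 22
Day 9: max(0, 32 - 8) = 24
Day 10: max(0, 29 - 8) = 21
Day 11: max(0, 29 - 8) = 21
Day 12: max(0, 30 - 8) = 22
Day 13: max(0, 22 - 8) = 14
Day 14: max(0, 25 - 8) = 17
Day 15: max(0, 27 - 8) = 19
Total ADD = 293

293


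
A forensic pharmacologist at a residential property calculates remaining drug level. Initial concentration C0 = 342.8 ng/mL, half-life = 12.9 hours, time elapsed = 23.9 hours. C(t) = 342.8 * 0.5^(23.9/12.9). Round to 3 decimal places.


Drug concentration decay:
Number of half-lives = t / t_half = 23.9 / 12.9 = 1.852713
Decay factor = 0.5^1.852713 = 0.27687122
C(t) = 342.8 * 0.27687122 = 94.911 ng/mL

94.911


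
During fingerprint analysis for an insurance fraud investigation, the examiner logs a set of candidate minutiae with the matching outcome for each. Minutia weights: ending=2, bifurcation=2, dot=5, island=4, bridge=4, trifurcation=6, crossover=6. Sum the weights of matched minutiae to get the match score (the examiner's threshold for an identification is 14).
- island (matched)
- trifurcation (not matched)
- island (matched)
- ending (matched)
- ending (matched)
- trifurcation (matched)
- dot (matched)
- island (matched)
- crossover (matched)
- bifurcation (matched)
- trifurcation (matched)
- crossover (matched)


Weighted minutiae match score:
  island: matched, +4 (running total 4)
  trifurcation: not matched, +0
  island: matched, +4 (running total 8)
  ending: matched, +2 (running total 10)
  ending: matched, +2 (running total 12)
  trifurcation: matched, +6 (running total 18)
  dot: matched, +5 (running total 23)
  island: matched, +4 (running total 27)
  crossover: matched, +6 (running total 33)
  bifurcation: matched, +2 (running total 35)
  trifurcation: matched, +6 (running total 41)
  crossover: matched, +6 (running total 47)
Total score = 47
Threshold = 14; verdict = identification

47


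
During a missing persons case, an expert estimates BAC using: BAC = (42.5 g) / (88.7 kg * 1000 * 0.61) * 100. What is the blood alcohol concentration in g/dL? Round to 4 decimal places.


Applying the Widmark formula:
BAC = (dose_g / (body_wt * 1000 * r)) * 100
Denominator = 88.7 * 1000 * 0.61 = 54107
BAC = (42.5 / 54107) * 100
BAC = 0.0785 g/dL

0.0785


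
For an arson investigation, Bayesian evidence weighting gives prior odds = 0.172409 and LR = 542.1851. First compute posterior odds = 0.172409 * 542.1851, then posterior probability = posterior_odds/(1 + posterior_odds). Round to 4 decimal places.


Bayesian evidence evaluation:
Posterior odds = prior_odds * LR = 0.172409 * 542.1851 = 93.47759
Posterior probability = posterior_odds / (1 + posterior_odds)
= 93.47759 / (1 + 93.47759)
= 93.47759 / 94.47759
= 0.9894

0.9894


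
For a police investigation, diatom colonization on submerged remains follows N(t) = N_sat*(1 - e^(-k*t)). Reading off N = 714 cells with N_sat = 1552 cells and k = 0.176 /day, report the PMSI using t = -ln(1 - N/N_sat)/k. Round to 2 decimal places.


PMSI from diatom colonization curve:
N / N_sat = 714 / 1552 = 0.460052
1 - N/N_sat = 0.539948
ln(1 - N/N_sat) = -0.616282
t = -ln(1 - N/N_sat) / k = -(-0.616282) / 0.176 = 3.50 days

3.50


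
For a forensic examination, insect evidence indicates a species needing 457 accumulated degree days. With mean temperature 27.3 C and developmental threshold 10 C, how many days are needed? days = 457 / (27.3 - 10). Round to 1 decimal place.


Insect development time:
Effective temperature = avg_temp - T_base = 27.3 - 10 = 17.3 C
Days = ADD / effective_temp = 457 / 17.3 = 26.4 days

26.4


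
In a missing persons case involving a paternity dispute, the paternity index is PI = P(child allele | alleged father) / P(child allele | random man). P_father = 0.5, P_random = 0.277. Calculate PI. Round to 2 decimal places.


Paternity Index calculation:
PI = P(allele|father) / P(allele|random)
PI = 0.5 / 0.277
PI = 1.81

1.81


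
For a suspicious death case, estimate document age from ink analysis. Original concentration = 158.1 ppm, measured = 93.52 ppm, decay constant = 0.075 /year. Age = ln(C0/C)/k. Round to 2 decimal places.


Document age estimation:
C0/C = 158.1 / 93.52 = 1.690547
ln(C0/C) = 0.525052
t = 0.525052 / 0.075 = 7.00 years

7.00


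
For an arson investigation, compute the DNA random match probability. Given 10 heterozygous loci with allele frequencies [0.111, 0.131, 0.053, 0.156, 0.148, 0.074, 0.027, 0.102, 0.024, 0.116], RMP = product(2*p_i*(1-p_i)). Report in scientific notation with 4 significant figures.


Computing RMP for 10 loci:
Locus 1: 2 * 0.111 * 0.889 = 0.197358
Locus 2: 2 * 0.131 * 0.869 = 0.227678
Locus 3: 2 * 0.053 * 0.947 = 0.100382
Locus 4: 2 * 0.156 * 0.844 = 0.263328
Locus 5: 2 * 0.148 * 0.852 = 0.252192
Locus 6: 2 * 0.074 * 0.926 = 0.137048
Locus 7: 2 * 0.027 * 0.973 = 0.052542
Locus 8: 2 * 0.102 * 0.898 = 0.183192
Locus 9: 2 * 0.024 * 0.976 = 0.046848
Locus 10: 2 * 0.116 * 0.884 = 0.205088
RMP = 3.796e-09

3.796e-09


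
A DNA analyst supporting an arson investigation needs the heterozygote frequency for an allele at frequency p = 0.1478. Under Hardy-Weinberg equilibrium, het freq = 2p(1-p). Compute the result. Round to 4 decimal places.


Hardy-Weinberg heterozygote frequency:
q = 1 - p = 1 - 0.1478 = 0.8522
2pq = 2 * 0.1478 * 0.8522 = 0.2519

0.2519


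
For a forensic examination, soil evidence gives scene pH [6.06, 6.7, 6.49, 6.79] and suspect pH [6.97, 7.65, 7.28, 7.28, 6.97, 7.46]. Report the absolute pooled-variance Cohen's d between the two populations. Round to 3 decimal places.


Pooled-variance Cohen's d for soil pH comparison:
Scene mean = 26.04 / 4 = 6.51
Suspect mean = 43.61 / 6 = 7.268333
Scene sample variance s_s^2 = 0.1058
Suspect sample variance s_c^2 = 0.072137
Pooled variance = ((n_s-1)*s_s^2 + (n_c-1)*s_c^2) / (n_s + n_c - 2) = 0.08476
Pooled SD = sqrt(0.08476) = 0.291136
Mean difference = -0.758333
|d| = |-0.758333| / 0.291136 = 2.605

2.605


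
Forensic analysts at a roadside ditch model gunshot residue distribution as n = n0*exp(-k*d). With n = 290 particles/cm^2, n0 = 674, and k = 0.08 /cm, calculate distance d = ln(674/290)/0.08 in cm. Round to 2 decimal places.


GSR distance calculation:
n0/n = 674 / 290 = 2.324138
ln(n0/n) = 0.843349
d = 0.843349 / 0.08 = 10.54 cm

10.54


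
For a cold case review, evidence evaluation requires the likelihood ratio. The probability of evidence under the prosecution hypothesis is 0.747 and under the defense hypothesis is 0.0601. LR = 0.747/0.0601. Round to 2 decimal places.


Likelihood ratio calculation:
LR = P(E|Hp) / P(E|Hd)
LR = 0.747 / 0.0601
LR = 12.43

12.43


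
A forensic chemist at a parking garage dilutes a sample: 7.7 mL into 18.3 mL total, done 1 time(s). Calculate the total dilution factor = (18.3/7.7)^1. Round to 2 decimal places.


Dilution factor calculation:
Single dilution = V_total / V_sample = 18.3 / 7.7 ≈ 2.376623
Number of dilutions = 1
Total DF = (18.3 / 7.7)^1 (full precision, rounded at the end) = 2.38

2.38


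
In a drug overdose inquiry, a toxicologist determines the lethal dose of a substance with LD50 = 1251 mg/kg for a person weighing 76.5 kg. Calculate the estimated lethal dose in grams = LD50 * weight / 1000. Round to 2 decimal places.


Lethal dose calculation:
Lethal dose = LD50 * body_weight / 1000
= 1251 * 76.5 / 1000
= 95701.5 / 1000
= 95.70 g

95.70


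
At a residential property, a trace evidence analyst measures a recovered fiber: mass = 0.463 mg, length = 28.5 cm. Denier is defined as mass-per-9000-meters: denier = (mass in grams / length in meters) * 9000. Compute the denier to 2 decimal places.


Denier calculation:
Mass in grams = 0.463 mg / 1000 = 0.000463 g
Length in meters = 28.5 cm / 100 = 0.285 m
Linear density = mass / length = 0.000463 / 0.285 = 0.00162456 g/m
Denier = (g/m) * 9000 = 0.00162456 * 9000 = 14.62

14.62


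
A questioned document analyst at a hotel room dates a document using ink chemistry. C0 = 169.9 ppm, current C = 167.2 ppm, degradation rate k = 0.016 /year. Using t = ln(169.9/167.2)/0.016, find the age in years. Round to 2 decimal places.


Document age estimation:
C0/C = 169.9 / 167.2 = 1.016148
ln(C0/C) = 0.016019
t = 0.016019 / 0.016 = 1.00 years

1.00


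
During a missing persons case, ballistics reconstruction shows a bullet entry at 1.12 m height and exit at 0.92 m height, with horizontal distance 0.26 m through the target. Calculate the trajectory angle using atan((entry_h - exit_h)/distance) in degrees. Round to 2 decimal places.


Bullet trajectory angle:
Height difference = 1.12 - 0.92 = 0.2 m
angle = atan(0.2 / 0.26)
angle = atan(0.769231)
angle = 37.57 degrees

37.57


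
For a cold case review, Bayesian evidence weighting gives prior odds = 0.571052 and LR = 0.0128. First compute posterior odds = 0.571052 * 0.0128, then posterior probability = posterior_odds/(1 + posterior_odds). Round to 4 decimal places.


Bayesian evidence evaluation:
Posterior odds = prior_odds * LR = 0.571052 * 0.0128 = 0.007309466
Posterior probability = posterior_odds / (1 + posterior_odds)
= 0.007309466 / (1 + 0.007309466)
= 0.007309466 / 1.007309466
= 0.0073

0.0073


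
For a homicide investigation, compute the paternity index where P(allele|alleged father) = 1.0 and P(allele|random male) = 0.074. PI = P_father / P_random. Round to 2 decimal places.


Paternity Index calculation:
PI = P(allele|father) / P(allele|random)
PI = 1.0 / 0.074
PI = 13.51

13.51


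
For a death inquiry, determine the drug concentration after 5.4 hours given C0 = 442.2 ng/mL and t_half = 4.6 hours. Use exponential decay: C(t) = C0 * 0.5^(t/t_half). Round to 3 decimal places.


Drug concentration decay:
Number of half-lives = t / t_half = 5.4 / 4.6 = 1.173913
Decay factor = 0.5^1.173913 = 0.44321758
C(t) = 442.2 * 0.44321758 = 195.991 ng/mL

195.991


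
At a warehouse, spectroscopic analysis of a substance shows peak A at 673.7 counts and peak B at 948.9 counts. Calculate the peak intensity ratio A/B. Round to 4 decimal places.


Spectral peak ratio:
Peak A = 673.7 counts
Peak B = 948.9 counts
Ratio = 673.7 / 948.9 = 0.7100

0.7100


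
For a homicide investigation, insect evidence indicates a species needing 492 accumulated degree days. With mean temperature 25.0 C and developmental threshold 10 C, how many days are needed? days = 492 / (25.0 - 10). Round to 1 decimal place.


Insect development time:
Effective temperature = avg_temp - T_base = 25.0 - 10 = 15.0 C
Days = ADD / effective_temp = 492 / 15.0 = 32.8 days

32.8


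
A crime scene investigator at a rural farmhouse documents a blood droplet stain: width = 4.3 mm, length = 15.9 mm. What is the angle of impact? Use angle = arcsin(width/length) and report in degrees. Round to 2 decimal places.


Blood spatter impact angle calculation:
width / length = 4.3 / 15.9 = 0.27044
angle = arcsin(0.27044)
angle = 15.69 degrees

15.69


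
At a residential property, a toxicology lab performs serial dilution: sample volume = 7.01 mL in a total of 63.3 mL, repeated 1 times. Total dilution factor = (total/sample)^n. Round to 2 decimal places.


Dilution factor calculation:
Single dilution = V_total / V_sample = 63.3 / 7.01 ≈ 9.029957
Number of dilutions = 1
Total DF = (63.3 / 7.01)^1 (full precision, rounded at the end) = 9.03

9.03


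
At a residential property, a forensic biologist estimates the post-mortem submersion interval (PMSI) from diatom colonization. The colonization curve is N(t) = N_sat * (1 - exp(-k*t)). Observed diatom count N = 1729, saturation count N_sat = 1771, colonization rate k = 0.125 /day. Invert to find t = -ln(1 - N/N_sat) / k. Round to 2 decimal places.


PMSI from diatom colonization curve:
N / N_sat = 1729 / 1771 = 0.976285
1 - N/N_sat = 0.023715
ln(1 - N/N_sat) = -3.741648
t = -ln(1 - N/N_sat) / k = -(-3.741648) / 0.125 = 29.93 days

29.93


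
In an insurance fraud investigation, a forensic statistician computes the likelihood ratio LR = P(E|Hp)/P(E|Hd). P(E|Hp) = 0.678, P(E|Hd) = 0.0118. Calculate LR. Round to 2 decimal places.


Likelihood ratio calculation:
LR = P(E|Hp) / P(E|Hd)
LR = 0.678 / 0.0118
LR = 57.46

57.46


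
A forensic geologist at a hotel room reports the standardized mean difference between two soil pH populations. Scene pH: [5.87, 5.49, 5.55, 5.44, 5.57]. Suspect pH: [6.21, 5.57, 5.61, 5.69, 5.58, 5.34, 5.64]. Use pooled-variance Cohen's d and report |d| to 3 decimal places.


Pooled-variance Cohen's d for soil pH comparison:
Scene mean = 27.92 / 5 = 5.584
Suspect mean = 39.64 / 7 = 5.662857
Scene sample variance s_s^2 = 0.02818
Suspect sample variance s_c^2 = 0.070524
Pooled variance = ((n_s-1)*s_s^2 + (n_c-1)*s_c^2) / (n_s + n_c - 2) = 0.053586
Pooled SD = sqrt(0.053586) = 0.231487
Mean difference = -0.078857
|d| = |-0.078857| / 0.231487 = 0.341

0.341


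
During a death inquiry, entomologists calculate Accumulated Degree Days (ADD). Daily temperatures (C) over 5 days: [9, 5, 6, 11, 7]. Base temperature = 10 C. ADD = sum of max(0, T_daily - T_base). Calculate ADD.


Computing ADD day by day:
Day 1: max(0, 9 - 10) = 0
Day 2: max(0, 5 - 10) = 0
Day 3: max(0, 6 - 10) = 0
Day 4: max(0, 11 - 10) = 1
Day 5: max(0, 7 - 10) = 0
Total ADD = 1

1


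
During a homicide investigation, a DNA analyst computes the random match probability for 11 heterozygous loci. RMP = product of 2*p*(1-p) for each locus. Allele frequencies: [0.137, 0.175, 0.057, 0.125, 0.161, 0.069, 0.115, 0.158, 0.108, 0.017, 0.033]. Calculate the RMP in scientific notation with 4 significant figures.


Computing RMP for 11 loci:
Locus 1: 2 * 0.137 * 0.863 = 0.236462
Locus 2: 2 * 0.175 * 0.825 = 0.28875
Locus 3: 2 * 0.057 * 0.943 = 0.107502
Locus 4: 2 * 0.125 * 0.875 = 0.21875
Locus 5: 2 * 0.161 * 0.839 = 0.270158
Locus 6: 2 * 0.069 * 0.931 = 0.128478
Locus 7: 2 * 0.115 * 0.885 = 0.20355
Locus 8: 2 * 0.158 * 0.842 = 0.266072
Locus 9: 2 * 0.108 * 0.892 = 0.192672
Locus 10: 2 * 0.017 * 0.983 = 0.033422
Locus 11: 2 * 0.033 * 0.967 = 0.063822
RMP = 1.240e-09

1.240e-09


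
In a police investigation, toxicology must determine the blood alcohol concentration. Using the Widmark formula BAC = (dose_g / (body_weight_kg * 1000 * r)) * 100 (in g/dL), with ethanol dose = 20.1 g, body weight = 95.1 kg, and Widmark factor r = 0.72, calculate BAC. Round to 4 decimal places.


Applying the Widmark formula:
BAC = (dose_g / (body_wt * 1000 * r)) * 100
Denominator = 95.1 * 1000 * 0.72 = 68472
BAC = (20.1 / 68472) * 100
BAC = 0.0294 g/dL

0.0294


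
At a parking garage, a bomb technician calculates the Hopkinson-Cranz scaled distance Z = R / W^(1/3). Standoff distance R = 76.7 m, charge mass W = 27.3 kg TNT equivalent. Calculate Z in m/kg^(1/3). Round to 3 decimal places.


Scaled distance calculation:
W^(1/3) = 27.3^(1/3) = 3.01107
Z = R / W^(1/3) = 76.7 / 3.01107
Z = 25.473 m/kg^(1/3)

25.473


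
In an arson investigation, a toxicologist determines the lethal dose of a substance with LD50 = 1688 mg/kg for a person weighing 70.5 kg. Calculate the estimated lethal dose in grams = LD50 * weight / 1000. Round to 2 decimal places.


Lethal dose calculation:
Lethal dose = LD50 * body_weight / 1000
= 1688 * 70.5 / 1000
= 119004 / 1000
= 119.00 g

119.00


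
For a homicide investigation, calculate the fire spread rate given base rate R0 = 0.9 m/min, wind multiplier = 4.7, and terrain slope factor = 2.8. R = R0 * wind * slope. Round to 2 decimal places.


Fire spread rate calculation:
R = R0 * wind_factor * slope_factor
= 0.9 * 4.7 * 2.8
= 4.23 * 2.8
= 11.84 m/min

11.84


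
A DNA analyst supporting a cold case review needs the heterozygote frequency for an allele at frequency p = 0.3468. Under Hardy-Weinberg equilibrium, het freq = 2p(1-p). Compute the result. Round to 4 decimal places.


Hardy-Weinberg heterozygote frequency:
q = 1 - p = 1 - 0.3468 = 0.6532
2pq = 2 * 0.3468 * 0.6532 = 0.4531

0.4531


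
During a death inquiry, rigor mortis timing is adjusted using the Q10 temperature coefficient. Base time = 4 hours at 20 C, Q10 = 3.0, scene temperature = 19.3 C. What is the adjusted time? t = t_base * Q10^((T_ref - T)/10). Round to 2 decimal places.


Rigor mortis time adjustment:
Exponent = (T_ref - T_actual) / 10 = (20 - 19.3) / 10 = 0.07
Q10 factor = 3.0^0.07 = 1.07994
t_adjusted = 4 * 1.07994 = 4.32 hours

4.32


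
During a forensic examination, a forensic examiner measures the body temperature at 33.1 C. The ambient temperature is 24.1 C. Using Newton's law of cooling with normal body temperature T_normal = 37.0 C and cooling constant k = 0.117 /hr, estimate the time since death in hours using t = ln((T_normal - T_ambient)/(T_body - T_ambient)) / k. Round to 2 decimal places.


Using Newton's law of cooling:
t = ln((T_normal - T_ambient) / (T_body - T_ambient)) / k
T_normal - T_ambient = 12.9
T_body - T_ambient = 9.0
Ratio = 1.433333
ln(ratio) = 0.360003
t = 0.360003 / 0.117 = 3.08 hours

3.08


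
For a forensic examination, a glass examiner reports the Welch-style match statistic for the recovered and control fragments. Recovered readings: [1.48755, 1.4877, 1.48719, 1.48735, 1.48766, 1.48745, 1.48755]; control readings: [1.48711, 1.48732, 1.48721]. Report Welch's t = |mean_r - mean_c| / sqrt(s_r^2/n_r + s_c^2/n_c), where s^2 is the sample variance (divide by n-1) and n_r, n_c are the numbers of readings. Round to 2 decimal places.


Welch's t-criterion for glass RI comparison:
Recovered mean = sum / n_r = 10.41245 / 7 = 1.4874929
Control mean = sum / n_c = 4.46164 / 3 = 1.4872133
Recovered sample variance s_r^2 = 3.18905e-08
Control sample variance s_c^2 = 1.10333e-08
Welch SE (unpooled) = sqrt(s_r^2/n_r + s_c^2/n_c) = sqrt(4.55578e-09 + 3.67778e-09) = sqrt(8.23356e-09) = 9.0739e-05
|mean_r - mean_c| = 0.000279524
t = 0.000279524 / 9.0739e-05 = 3.08

3.08


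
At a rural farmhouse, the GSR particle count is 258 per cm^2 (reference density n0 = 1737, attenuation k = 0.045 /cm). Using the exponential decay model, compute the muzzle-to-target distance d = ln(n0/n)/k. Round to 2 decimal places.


GSR distance calculation:
n0/n = 1737 / 258 = 6.732558
ln(n0/n) = 1.906955
d = 1.906955 / 0.045 = 42.38 cm

42.38


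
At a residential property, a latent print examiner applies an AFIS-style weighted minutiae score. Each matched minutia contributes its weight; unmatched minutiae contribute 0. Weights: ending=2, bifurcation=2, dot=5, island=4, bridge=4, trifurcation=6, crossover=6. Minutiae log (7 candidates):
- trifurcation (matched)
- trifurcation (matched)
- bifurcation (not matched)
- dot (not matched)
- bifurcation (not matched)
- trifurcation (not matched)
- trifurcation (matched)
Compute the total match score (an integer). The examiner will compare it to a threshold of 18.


Weighted minutiae match score:
  trifurcation: matched, +6 (running total 6)
  trifurcation: matched, +6 (running total 12)
  bifurcation: not matched, +0
  dot: not matched, +0
  bifurcation: not matched, +0
  trifurcation: not matched, +0
  trifurcation: matched, +6 (running total 18)
Total score = 18
Threshold = 18; verdict = identification

18
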